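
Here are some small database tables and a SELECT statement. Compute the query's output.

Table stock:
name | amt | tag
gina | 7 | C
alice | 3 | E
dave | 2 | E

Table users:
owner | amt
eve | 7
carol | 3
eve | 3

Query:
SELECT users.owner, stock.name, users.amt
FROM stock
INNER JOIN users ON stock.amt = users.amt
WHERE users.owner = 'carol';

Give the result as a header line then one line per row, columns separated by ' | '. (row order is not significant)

After JOIN users (3 rows):
stock.name | stock.amt | stock.tag | users.owner | users.amt
gina | 7 | C | eve | 7
alice | 3 | E | carol | 3
alice | 3 | E | eve | 3
After WHERE (1 rows):
stock.name | stock.amt | stock.tag | users.owner | users.amt
alice | 3 | E | carol | 3
After SELECT (1 rows):
users.owner | stock.name | users.amt
carol | alice | 3

== RESULT ==
users.owner | stock.name | users.amt
carol | alice | 3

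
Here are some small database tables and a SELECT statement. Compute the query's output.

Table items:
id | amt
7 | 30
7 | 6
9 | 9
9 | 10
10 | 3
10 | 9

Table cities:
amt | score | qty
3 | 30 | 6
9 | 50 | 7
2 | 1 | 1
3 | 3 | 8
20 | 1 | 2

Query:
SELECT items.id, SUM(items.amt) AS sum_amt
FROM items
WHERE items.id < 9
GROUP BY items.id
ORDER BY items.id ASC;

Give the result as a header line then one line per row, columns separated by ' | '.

== RESULT ==
items.id | sum_amt
7 | 36

Derivation:
After WHERE (2 rows):
items.id | items.amt
7 | 30
7 | 6
After GROUP BY (1 rows):
items.id | sum_amt
7 | 36
After ORDER BY (1 rows):
items.id | sum_amt
7 | 36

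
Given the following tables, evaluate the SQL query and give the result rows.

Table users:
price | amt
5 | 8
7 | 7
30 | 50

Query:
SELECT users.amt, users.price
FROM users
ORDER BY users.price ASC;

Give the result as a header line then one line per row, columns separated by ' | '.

== RESULT ==
users.amt | users.price
8 | 5
7 | 7
50 | 30

Derivation:
After SELECT (3 rows):
users.amt | users.price
8 | 5
7 | 7
50 | 30
After ORDER BY (3 rows):
users.amt | users.price
8 | 5
7 | 7
50 | 30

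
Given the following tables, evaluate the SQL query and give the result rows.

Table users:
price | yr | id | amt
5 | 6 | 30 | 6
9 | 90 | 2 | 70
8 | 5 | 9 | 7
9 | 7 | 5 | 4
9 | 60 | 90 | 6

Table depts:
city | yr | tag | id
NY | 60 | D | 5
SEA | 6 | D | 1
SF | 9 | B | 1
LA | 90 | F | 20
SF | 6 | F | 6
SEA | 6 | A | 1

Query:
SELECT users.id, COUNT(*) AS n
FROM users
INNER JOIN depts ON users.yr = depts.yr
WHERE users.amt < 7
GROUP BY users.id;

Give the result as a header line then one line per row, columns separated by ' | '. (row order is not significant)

After JOIN depts (5 rows):
users.price | users.yr | users.id | users.amt | depts.city | depts.yr | depts.tag | depts.id
5 | 6 | 30 | 6 | SEA | 6 | D | 1
5 | 6 | 30 | 6 | SF | 6 | F | 6
5 | 6 | 30 | 6 | SEA | 6 | A | 1
9 | 90 | 2 | 70 | LA | 90 | F | 20
9 | 60 | 90 | 6 | NY | 60 | D | 5
After WHERE (4 rows):
users.price | users.yr | users.id | users.amt | depts.city | depts.yr | depts.tag | depts.id
5 | 6 | 30 | 6 | SEA | 6 | D | 1
5 | 6 | 30 | 6 | SF | 6 | F | 6
5 | 6 | 30 | 6 | SEA | 6 | A | 1
9 | 60 | 90 | 6 | NY | 60 | D | 5
After GROUP BY (2 rows):
users.id | n
30 | 3
90 | 1

== RESULT ==
users.id | n
30 | 3
90 | 1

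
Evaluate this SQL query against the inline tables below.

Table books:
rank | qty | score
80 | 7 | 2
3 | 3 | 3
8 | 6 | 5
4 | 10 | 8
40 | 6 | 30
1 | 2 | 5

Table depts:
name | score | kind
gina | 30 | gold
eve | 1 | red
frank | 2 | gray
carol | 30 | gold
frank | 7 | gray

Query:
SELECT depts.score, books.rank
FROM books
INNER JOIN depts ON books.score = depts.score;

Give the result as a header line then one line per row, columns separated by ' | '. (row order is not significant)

== RESULT ==
depts.score | books.rank
2 | 80
30 | 40
30 | 40

Derivation:
After JOIN depts (3 rows):
books.rank | books.qty | books.score | depts.name | depts.score | depts.kind
80 | 7 | 2 | frank | 2 | gray
40 | 6 | 30 | gina | 30 | gold
40 | 6 | 30 | carol | 30 | gold
After SELECT (3 rows):
depts.score | books.rank
2 | 80
30 | 40
30 | 40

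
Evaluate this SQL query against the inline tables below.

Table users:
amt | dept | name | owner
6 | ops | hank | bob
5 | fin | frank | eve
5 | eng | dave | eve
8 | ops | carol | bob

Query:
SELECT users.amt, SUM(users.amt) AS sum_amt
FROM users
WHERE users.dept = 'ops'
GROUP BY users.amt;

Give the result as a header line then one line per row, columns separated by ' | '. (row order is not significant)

== RESULT ==
users.amt | sum_amt
6 | 6
8 | 8

Derivation:
After WHERE (2 rows):
users.amt | users.dept | users.name | users.owner
6 | ops | hank | bob
8 | ops | carol | bob
After GROUP BY (2 rows):
users.amt | sum_amt
6 | 6
8 | 8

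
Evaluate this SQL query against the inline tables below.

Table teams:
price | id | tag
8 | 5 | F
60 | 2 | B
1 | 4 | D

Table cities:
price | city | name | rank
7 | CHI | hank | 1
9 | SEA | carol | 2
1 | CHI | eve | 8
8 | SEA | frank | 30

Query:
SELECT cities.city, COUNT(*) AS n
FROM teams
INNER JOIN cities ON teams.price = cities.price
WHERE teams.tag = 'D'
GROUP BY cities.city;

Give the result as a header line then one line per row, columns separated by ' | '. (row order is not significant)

After JOIN cities (2 rows):
teams.price | teams.id | teams.tag | cities.price | cities.city | cities.name | cities.rank
8 | 5 | F | 8 | SEA | frank | 30
1 | 4 | D | 1 | CHI | eve | 8
After WHERE (1 rows):
teams.price | teams.id | teams.tag | cities.price | cities.city | cities.name | cities.rank
1 | 4 | D | 1 | CHI | eve | 8
After GROUP BY (1 rows):
cities.city | n
CHI | 1

== RESULT ==
cities.city | n
CHI | 1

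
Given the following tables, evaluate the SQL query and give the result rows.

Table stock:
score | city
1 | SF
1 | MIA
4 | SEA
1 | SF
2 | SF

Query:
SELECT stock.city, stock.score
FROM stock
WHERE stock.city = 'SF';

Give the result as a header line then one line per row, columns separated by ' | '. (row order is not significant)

== RESULT ==
stock.city | stock.score
SF | 1
SF | 1
SF | 2

Derivation:
After WHERE (3 rows):
stock.score | stock.city
1 | SF
1 | SF
2 | SF
After SELECT (3 rows):
stock.city | stock.score
SF | 1
SF | 1
SF | 2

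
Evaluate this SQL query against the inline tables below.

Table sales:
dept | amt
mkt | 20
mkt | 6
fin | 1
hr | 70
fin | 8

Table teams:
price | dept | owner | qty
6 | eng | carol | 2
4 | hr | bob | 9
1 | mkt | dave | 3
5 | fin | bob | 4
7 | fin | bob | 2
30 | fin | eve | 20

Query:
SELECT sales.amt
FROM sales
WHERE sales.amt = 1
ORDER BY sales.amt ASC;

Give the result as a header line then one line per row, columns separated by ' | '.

After WHERE (1 rows):
sales.dept | sales.amt
fin | 1
After SELECT (1 rows):
sales.amt
1
After ORDER BY (1 rows):
sales.amt
1

== RESULT ==
sales.amt
1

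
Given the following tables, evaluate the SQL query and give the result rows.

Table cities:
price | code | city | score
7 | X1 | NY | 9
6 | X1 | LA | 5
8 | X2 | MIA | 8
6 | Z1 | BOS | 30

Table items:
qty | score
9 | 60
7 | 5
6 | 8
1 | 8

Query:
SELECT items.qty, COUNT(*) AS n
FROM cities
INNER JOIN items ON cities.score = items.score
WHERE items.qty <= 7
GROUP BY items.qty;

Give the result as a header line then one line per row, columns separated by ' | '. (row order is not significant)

== RESULT ==
items.qty | n
7 | 1
6 | 1
1 | 1

Derivation:
After JOIN items (3 rows):
cities.price | cities.code | cities.city | cities.score | items.qty | items.score
6 | X1 | LA | 5 | 7 | 5
8 | X2 | MIA | 8 | 6 | 8
8 | X2 | MIA | 8 | 1 | 8
After WHERE (3 rows):
cities.price | cities.code | cities.city | cities.score | items.qty | items.score
6 | X1 | LA | 5 | 7 | 5
8 | X2 | MIA | 8 | 6 | 8
8 | X2 | MIA | 8 | 1 | 8
After GROUP BY (3 rows):
items.qty | n
7 | 1
6 | 1
1 | 1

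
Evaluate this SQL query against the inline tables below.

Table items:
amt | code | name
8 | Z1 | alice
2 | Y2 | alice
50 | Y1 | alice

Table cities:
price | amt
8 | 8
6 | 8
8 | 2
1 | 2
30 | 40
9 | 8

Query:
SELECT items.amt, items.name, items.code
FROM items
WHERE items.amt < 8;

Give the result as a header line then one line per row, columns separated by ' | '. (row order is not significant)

== RESULT ==
items.amt | items.name | items.code
2 | alice | Y2

Derivation:
After WHERE (1 rows):
items.amt | items.code | items.name
2 | Y2 | alice
After SELECT (1 rows):
items.amt | items.name | items.code
2 | alice | Y2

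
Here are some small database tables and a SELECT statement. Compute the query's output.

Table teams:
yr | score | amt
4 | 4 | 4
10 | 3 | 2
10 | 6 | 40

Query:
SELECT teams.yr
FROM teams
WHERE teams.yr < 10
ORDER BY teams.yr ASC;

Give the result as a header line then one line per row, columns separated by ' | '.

== RESULT ==
teams.yr
4

Derivation:
After WHERE (1 rows):
teams.yr | teams.score | teams.amt
4 | 4 | 4
After SELECT (1 rows):
teams.yr
4
After ORDER BY (1 rows):
teams.yr
4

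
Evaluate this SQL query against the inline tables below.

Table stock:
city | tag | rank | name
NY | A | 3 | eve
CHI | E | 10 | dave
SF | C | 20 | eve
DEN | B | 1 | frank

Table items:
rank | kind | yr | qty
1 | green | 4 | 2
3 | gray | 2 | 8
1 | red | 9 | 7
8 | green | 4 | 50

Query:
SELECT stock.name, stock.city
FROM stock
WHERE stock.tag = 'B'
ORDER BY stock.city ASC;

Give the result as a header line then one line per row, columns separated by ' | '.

After WHERE (1 rows):
stock.city | stock.tag | stock.rank | stock.name
DEN | B | 1 | frank
After SELECT (1 rows):
stock.name | stock.city
frank | DEN
After ORDER BY (1 rows):
stock.name | stock.city
frank | DEN

== RESULT ==
stock.name | stock.city
frank | DEN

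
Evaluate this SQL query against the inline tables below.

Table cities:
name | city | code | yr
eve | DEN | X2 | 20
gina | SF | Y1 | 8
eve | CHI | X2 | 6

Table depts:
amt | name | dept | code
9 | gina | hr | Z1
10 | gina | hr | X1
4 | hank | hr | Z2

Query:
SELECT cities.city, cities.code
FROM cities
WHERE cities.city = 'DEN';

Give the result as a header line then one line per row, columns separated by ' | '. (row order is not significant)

After WHERE (1 rows):
cities.name | cities.city | cities.code | cities.yr
eve | DEN | X2 | 20
After SELECT (1 rows):
cities.city | cities.code
DEN | X2

== RESULT ==
cities.city | cities.code
DEN | X2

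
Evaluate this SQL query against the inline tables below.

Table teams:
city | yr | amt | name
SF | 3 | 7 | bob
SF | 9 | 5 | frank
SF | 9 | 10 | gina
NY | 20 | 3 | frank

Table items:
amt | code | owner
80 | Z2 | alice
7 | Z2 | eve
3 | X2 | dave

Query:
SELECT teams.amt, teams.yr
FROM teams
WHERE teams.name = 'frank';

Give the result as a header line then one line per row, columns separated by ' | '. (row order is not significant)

== RESULT ==
teams.amt | teams.yr
5 | 9
3 | 20

Derivation:
After WHERE (2 rows):
teams.city | teams.yr | teams.amt | teams.name
SF | 9 | 5 | frank
NY | 20 | 3 | frank
After SELECT (2 rows):
teams.amt | teams.yr
5 | 9
3 | 20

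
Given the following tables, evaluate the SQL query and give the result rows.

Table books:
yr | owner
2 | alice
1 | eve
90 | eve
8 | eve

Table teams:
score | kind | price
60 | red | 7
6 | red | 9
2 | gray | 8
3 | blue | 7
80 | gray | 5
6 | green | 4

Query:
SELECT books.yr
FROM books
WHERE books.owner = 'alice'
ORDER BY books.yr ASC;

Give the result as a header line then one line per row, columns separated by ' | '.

After WHERE (1 rows):
books.yr | books.owner
2 | alice
After SELECT (1 rows):
books.yr
2
After ORDER BY (1 rows):
books.yr
2

== RESULT ==
books.yr
2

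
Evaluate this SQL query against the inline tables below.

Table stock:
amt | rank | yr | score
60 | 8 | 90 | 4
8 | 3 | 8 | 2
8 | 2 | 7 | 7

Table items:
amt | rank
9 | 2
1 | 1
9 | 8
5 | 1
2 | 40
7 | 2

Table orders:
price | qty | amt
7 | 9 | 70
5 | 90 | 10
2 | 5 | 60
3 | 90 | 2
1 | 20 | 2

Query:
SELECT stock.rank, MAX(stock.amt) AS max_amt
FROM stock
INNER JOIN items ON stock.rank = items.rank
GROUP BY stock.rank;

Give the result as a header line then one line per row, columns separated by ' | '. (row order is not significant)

== RESULT ==
stock.rank | max_amt
8 | 60
2 | 8

Derivation:
After JOIN items (3 rows):
stock.amt | stock.rank | stock.yr | stock.score | items.amt | items.rank
60 | 8 | 90 | 4 | 9 | 8
8 | 2 | 7 | 7 | 9 | 2
8 | 2 | 7 | 7 | 7 | 2
After GROUP BY (2 rows):
stock.rank | max_amt
8 | 60
2 | 8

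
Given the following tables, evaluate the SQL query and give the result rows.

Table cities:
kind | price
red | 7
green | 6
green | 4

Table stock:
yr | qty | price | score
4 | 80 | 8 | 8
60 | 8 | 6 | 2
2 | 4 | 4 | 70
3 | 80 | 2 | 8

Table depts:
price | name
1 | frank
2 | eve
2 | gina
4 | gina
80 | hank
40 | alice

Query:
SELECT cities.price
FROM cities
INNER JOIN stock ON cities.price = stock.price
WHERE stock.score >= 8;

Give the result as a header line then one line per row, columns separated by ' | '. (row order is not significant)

After JOIN stock (2 rows):
cities.kind | cities.price | stock.yr | stock.qty | stock.price | stock.score
green | 6 | 60 | 8 | 6 | 2
green | 4 | 2 | 4 | 4 | 70
After WHERE (1 rows):
cities.kind | cities.price | stock.yr | stock.qty | stock.price | stock.score
green | 4 | 2 | 4 | 4 | 70
After SELECT (1 rows):
cities.price
4

== RESULT ==
cities.price
4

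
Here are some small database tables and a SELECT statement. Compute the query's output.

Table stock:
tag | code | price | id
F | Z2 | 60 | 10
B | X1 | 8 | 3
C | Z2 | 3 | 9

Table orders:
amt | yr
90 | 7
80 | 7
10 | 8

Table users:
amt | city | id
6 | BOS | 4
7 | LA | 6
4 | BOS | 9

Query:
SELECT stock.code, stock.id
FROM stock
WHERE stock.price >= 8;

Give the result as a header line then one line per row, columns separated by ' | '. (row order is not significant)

After WHERE (2 rows):
stock.tag | stock.code | stock.price | stock.id
F | Z2 | 60 | 10
B | X1 | 8 | 3
After SELECT (2 rows):
stock.code | stock.id
Z2 | 10
X1 | 3

== RESULT ==
stock.code | stock.id
Z2 | 10
X1 | 3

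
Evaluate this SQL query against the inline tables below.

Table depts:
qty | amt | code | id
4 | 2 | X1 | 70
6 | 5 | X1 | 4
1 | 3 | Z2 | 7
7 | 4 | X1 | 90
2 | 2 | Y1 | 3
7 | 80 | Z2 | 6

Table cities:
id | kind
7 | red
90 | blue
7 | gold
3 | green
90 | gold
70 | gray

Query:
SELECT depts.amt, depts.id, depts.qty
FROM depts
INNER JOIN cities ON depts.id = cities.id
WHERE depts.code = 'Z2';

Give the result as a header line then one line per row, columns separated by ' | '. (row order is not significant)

== RESULT ==
depts.amt | depts.id | depts.qty
3 | 7 | 1
3 | 7 | 1

Derivation:
After JOIN cities (6 rows):
depts.qty | depts.amt | depts.code | depts.id | cities.id | cities.kind
4 | 2 | X1 | 70 | 70 | gray
1 | 3 | Z2 | 7 | 7 | red
1 | 3 | Z2 | 7 | 7 | gold
7 | 4 | X1 | 90 | 90 | blue
7 | 4 | X1 | 90 | 90 | gold
2 | 2 | Y1 | 3 | 3 | green
After WHERE (2 rows):
depts.qty | depts.amt | depts.code | depts.id | cities.id | cities.kind
1 | 3 | Z2 | 7 | 7 | red
1 | 3 | Z2 | 7 | 7 | gold
After SELECT (2 rows):
depts.amt | depts.id | depts.qty
3 | 7 | 1
3 | 7 | 1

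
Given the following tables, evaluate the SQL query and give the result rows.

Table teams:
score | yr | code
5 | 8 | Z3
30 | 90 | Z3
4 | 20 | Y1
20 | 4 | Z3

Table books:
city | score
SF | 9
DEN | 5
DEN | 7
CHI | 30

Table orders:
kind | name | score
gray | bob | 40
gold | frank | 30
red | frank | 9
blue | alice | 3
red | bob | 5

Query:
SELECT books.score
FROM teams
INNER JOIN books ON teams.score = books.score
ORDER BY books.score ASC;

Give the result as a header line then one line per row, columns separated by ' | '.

== RESULT ==
books.score
5
30

Derivation:
After JOIN books (2 rows):
teams.score | teams.yr | teams.code | books.city | books.score
5 | 8 | Z3 | DEN | 5
30 | 90 | Z3 | CHI | 30
After SELECT (2 rows):
books.score
5
30
After ORDER BY (2 rows):
books.score
5
30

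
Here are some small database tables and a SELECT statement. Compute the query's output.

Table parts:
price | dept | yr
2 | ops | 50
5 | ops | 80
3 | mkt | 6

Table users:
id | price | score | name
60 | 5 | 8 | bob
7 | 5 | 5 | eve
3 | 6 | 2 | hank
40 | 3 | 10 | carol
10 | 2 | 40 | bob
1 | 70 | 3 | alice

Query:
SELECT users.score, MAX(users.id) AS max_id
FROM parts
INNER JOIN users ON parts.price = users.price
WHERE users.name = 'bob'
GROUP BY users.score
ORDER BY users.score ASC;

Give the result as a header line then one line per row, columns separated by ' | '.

== RESULT ==
users.score | max_id
8 | 60
40 | 10

Derivation:
After JOIN users (4 rows):
parts.price | parts.dept | parts.yr | users.id | users.price | users.score | users.name
2 | ops | 50 | 10 | 2 | 40 | bob
5 | ops | 80 | 60 | 5 | 8 | bob
5 | ops | 80 | 7 | 5 | 5 | eve
3 | mkt | 6 | 40 | 3 | 10 | carol
After WHERE (2 rows):
parts.price | parts.dept | parts.yr | users.id | users.price | users.score | users.name
2 | ops | 50 | 10 | 2 | 40 | bob
5 | ops | 80 | 60 | 5 | 8 | bob
After GROUP BY (2 rows):
users.score | max_id
40 | 10
8 | 60
After ORDER BY (2 rows):
users.score | max_id
8 | 60
40 | 10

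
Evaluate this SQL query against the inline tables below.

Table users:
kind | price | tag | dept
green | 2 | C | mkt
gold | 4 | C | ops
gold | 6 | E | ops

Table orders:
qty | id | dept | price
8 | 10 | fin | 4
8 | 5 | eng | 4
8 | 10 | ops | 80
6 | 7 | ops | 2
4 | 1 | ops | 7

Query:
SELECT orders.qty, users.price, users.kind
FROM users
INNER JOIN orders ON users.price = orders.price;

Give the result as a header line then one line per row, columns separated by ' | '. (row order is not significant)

== RESULT ==
orders.qty | users.price | users.kind
6 | 2 | green
8 | 4 | gold
8 | 4 | gold

Derivation:
After JOIN orders (3 rows):
users.kind | users.price | users.tag | users.dept | orders.qty | orders.id | orders.dept | orders.price
green | 2 | C | mkt | 6 | 7 | ops | 2
gold | 4 | C | ops | 8 | 10 | fin | 4
gold | 4 | C | ops | 8 | 5 | eng | 4
After SELECT (3 rows):
orders.qty | users.price | users.kind
6 | 2 | green
8 | 4 | gold
8 | 4 | gold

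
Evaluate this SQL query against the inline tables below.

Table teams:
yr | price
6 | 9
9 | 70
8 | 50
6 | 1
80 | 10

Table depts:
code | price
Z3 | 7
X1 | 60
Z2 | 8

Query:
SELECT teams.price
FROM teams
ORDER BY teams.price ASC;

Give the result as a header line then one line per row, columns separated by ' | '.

== RESULT ==
teams.price
1
9
10
50
70

Derivation:
After SELECT (5 rows):
teams.price
9
70
50
1
10
After ORDER BY (5 rows):
teams.price
1
9
10
50
70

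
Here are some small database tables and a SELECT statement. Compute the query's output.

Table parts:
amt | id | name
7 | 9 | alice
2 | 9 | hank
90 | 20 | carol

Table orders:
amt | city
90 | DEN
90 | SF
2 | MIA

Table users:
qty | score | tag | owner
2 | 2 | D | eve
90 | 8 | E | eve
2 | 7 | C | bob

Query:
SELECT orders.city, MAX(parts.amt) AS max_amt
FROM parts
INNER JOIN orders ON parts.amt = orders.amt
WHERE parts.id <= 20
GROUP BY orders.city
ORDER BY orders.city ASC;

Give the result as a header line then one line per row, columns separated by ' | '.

After JOIN orders (3 rows):
parts.amt | parts.id | parts.name | orders.amt | orders.city
2 | 9 | hank | 2 | MIA
90 | 20 | carol | 90 | DEN
90 | 20 | carol | 90 | SF
After WHERE (3 rows):
parts.amt | parts.id | parts.name | orders.amt | orders.city
2 | 9 | hank | 2 | MIA
90 | 20 | carol | 90 | DEN
90 | 20 | carol | 90 | SF
After GROUP BY (3 rows):
orders.city | max_amt
MIA | 2
DEN | 90
SF | 90
After ORDER BY (3 rows):
orders.city | max_amt
DEN | 90
MIA | 2
SF | 90

== RESULT ==
orders.city | max_amt
DEN | 90
MIA | 2
SF | 90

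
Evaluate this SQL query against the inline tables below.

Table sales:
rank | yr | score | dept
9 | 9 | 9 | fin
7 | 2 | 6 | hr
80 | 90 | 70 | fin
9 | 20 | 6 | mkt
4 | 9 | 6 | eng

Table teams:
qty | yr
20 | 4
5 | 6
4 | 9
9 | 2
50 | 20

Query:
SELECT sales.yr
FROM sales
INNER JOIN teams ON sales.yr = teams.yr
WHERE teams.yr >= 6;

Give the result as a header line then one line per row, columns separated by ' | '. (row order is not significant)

After JOIN teams (4 rows):
sales.rank | sales.yr | sales.score | sales.dept | teams.qty | teams.yr
9 | 9 | 9 | fin | 4 | 9
7 | 2 | 6 | hr | 9 | 2
9 | 20 | 6 | mkt | 50 | 20
4 | 9 | 6 | eng | 4 | 9
After WHERE (3 rows):
sales.rank | sales.yr | sales.score | sales.dept | teams.qty | teams.yr
9 | 9 | 9 | fin | 4 | 9
9 | 20 | 6 | mkt | 50 | 20
4 | 9 | 6 | eng | 4 | 9
After SELECT (3 rows):
sales.yr
9
20
9

== RESULT ==
sales.yr
9
20
9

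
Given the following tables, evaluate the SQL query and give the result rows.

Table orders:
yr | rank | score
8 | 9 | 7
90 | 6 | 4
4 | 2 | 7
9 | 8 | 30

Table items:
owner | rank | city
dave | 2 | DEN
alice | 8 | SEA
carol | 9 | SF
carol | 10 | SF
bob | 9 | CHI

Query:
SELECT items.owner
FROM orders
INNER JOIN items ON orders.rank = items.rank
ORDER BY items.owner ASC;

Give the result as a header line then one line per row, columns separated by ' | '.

After JOIN items (4 rows):
orders.yr | orders.rank | orders.score | items.owner | items.rank | items.city
8 | 9 | 7 | carol | 9 | SF
8 | 9 | 7 | bob | 9 | CHI
4 | 2 | 7 | dave | 2 | DEN
9 | 8 | 30 | alice | 8 | SEA
After SELECT (4 rows):
items.owner
carol
bob
dave
alice
After ORDER BY (4 rows):
items.owner
alice
bob
carol
dave

== RESULT ==
items.owner
alice
bob
carol
dave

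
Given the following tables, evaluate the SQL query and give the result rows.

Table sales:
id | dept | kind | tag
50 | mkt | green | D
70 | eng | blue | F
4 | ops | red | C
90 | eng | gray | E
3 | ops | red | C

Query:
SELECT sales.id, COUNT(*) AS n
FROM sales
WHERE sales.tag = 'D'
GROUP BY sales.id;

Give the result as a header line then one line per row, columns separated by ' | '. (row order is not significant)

== RESULT ==
sales.id | n
50 | 1

Derivation:
After WHERE (1 rows):
sales.id | sales.dept | sales.kind | sales.tag
50 | mkt | green | D
After GROUP BY (1 rows):
sales.id | n
50 | 1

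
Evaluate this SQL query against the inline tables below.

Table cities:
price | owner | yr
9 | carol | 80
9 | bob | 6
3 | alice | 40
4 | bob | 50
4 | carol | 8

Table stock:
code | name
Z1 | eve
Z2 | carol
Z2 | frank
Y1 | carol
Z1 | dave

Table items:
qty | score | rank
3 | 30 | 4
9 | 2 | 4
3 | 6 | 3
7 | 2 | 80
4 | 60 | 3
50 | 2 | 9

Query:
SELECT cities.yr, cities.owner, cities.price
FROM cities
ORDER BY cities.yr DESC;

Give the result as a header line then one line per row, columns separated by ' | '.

After SELECT (5 rows):
cities.yr | cities.owner | cities.price
80 | carol | 9
6 | bob | 9
40 | alice | 3
50 | bob | 4
8 | carol | 4
After ORDER BY (5 rows):
cities.yr | cities.owner | cities.price
80 | carol | 9
50 | bob | 4
40 | alice | 3
8 | carol | 4
6 | bob | 9

== RESULT ==
cities.yr | cities.owner | cities.price
80 | carol | 9
50 | bob | 4
40 | alice | 3
8 | carol | 4
6 | bob | 9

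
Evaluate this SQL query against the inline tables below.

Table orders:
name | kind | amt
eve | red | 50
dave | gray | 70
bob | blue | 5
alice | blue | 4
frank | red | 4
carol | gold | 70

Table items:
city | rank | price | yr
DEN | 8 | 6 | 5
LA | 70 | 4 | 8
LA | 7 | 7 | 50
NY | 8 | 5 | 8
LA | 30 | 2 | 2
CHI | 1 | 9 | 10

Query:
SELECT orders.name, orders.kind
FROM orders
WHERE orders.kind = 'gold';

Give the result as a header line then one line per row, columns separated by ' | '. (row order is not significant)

After WHERE (1 rows):
orders.name | orders.kind | orders.amt
carol | gold | 70
After SELECT (1 rows):
orders.name | orders.kind
carol | gold

== RESULT ==
orders.name | orders.kind
carol | gold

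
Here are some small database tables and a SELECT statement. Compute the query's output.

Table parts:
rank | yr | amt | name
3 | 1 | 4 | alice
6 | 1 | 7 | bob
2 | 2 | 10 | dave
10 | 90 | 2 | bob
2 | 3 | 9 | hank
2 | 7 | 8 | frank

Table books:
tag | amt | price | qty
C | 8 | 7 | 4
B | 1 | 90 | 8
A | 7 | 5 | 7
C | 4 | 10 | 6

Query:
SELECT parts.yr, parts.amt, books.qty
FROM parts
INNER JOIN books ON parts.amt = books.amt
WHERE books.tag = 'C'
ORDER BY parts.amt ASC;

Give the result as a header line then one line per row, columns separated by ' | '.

== RESULT ==
parts.yr | parts.amt | books.qty
1 | 4 | 6
7 | 8 | 4

Derivation:
After JOIN books (3 rows):
parts.rank | parts.yr | parts.amt | parts.name | books.tag | books.amt | books.price | books.qty
3 | 1 | 4 | alice | C | 4 | 10 | 6
6 | 1 | 7 | bob | A | 7 | 5 | 7
2 | 7 | 8 | frank | C | 8 | 7 | 4
After WHERE (2 rows):
parts.rank | parts.yr | parts.amt | parts.name | books.tag | books.amt | books.price | books.qty
3 | 1 | 4 | alice | C | 4 | 10 | 6
2 | 7 | 8 | frank | C | 8 | 7 | 4
After SELECT (2 rows):
parts.yr | parts.amt | books.qty
1 | 4 | 6
7 | 8 | 4
After ORDER BY (2 rows):
parts.yr | parts.amt | books.qty
1 | 4 | 6
7 | 8 | 4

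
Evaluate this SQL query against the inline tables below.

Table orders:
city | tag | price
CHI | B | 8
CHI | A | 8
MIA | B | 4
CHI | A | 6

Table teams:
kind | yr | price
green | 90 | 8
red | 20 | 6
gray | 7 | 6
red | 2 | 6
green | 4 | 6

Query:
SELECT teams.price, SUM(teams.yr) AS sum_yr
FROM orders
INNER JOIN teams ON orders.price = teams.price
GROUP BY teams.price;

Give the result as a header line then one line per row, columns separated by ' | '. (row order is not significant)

== RESULT ==
teams.price | sum_yr
8 | 180
6 | 33

Derivation:
After JOIN teams (6 rows):
orders.city | orders.tag | orders.price | teams.kind | teams.yr | teams.price
CHI | B | 8 | green | 90 | 8
CHI | A | 8 | green | 90 | 8
CHI | A | 6 | red | 20 | 6
CHI | A | 6 | gray | 7 | 6
CHI | A | 6 | red | 2 | 6
CHI | A | 6 | green | 4 | 6
After GROUP BY (2 rows):
teams.price | sum_yr
8 | 180
6 | 33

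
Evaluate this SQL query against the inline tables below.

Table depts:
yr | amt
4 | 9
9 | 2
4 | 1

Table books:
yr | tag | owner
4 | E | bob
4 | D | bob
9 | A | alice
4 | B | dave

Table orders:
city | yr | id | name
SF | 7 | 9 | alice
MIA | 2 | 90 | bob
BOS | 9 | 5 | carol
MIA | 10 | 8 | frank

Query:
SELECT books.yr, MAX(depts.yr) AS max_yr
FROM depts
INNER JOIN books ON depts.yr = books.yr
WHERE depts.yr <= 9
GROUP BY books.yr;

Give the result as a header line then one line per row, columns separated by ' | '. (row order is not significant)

== RESULT ==
books.yr | max_yr
4 | 4
9 | 9

Derivation:
After JOIN books (7 rows):
depts.yr | depts.amt | books.yr | books.tag | books.owner
4 | 9 | 4 | E | bob
4 | 9 | 4 | D | bob
4 | 9 | 4 | B | dave
9 | 2 | 9 | A | alice
4 | 1 | 4 | E | bob
4 | 1 | 4 | D | bob
4 | 1 | 4 | B | dave
After WHERE (7 rows):
depts.yr | depts.amt | books.yr | books.tag | books.owner
4 | 9 | 4 | E | bob
4 | 9 | 4 | D | bob
4 | 9 | 4 | B | dave
9 | 2 | 9 | A | alice
4 | 1 | 4 | E | bob
4 | 1 | 4 | D | bob
4 | 1 | 4 | B | dave
After GROUP BY (2 rows):
books.yr | max_yr
4 | 4
9 | 9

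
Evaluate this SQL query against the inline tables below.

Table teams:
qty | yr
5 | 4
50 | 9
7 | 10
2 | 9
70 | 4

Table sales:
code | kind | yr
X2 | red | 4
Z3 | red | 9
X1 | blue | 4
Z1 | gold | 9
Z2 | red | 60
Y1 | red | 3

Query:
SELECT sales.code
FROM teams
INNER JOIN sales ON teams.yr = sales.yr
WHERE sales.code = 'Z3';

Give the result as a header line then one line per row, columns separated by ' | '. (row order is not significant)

After JOIN sales (8 rows):
teams.qty | teams.yr | sales.code | sales.kind | sales.yr
5 | 4 | X2 | red | 4
5 | 4 | X1 | blue | 4
50 | 9 | Z3 | red | 9
50 | 9 | Z1 | gold | 9
2 | 9 | Z3 | red | 9
2 | 9 | Z1 | gold | 9
70 | 4 | X2 | red | 4
70 | 4 | X1 | blue | 4
After WHERE (2 rows):
teams.qty | teams.yr | sales.code | sales.kind | sales.yr
50 | 9 | Z3 | red | 9
2 | 9 | Z3 | red | 9
After SELECT (2 rows):
sales.code
Z3
Z3

== RESULT ==
sales.code
Z3
Z3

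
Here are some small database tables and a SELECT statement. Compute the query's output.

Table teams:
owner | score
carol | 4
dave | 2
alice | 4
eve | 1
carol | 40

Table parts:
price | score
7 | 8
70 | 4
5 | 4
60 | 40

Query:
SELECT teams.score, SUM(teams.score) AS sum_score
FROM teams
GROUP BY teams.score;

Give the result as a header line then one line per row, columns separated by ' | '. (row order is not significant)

After GROUP BY (4 rows):
teams.score | sum_score
4 | 8
2 | 2
1 | 1
40 | 40

== RESULT ==
teams.score | sum_score
4 | 8
2 | 2
1 | 1
40 | 40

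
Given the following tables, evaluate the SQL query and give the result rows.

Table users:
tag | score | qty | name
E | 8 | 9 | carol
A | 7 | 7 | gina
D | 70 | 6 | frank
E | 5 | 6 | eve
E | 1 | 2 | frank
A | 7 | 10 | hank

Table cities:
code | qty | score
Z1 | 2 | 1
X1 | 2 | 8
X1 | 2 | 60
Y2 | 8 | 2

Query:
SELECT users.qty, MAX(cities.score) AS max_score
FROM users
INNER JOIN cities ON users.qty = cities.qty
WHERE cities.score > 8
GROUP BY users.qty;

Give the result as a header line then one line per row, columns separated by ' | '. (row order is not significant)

After JOIN cities (3 rows):
users.tag | users.score | users.qty | users.name | cities.code | cities.qty | cities.score
E | 1 | 2 | frank | Z1 | 2 | 1
E | 1 | 2 | frank | X1 | 2 | 8
E | 1 | 2 | frank | X1 | 2 | 60
After WHERE (1 rows):
users.tag | users.score | users.qty | users.name | cities.code | cities.qty | cities.score
E | 1 | 2 | frank | X1 | 2 | 60
After GROUP BY (1 rows):
users.qty | max_score
2 | 60

== RESULT ==
users.qty | max_score
2 | 60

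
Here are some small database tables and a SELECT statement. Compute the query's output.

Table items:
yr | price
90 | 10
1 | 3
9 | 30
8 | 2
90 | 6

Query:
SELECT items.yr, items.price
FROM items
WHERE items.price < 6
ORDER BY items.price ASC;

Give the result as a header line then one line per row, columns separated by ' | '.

== RESULT ==
items.yr | items.price
8 | 2
1 | 3

Derivation:
After WHERE (2 rows):
items.yr | items.price
1 | 3
8 | 2
After SELECT (2 rows):
items.yr | items.price
1 | 3
8 | 2
After ORDER BY (2 rows):
items.yr | items.price
8 | 2
1 | 3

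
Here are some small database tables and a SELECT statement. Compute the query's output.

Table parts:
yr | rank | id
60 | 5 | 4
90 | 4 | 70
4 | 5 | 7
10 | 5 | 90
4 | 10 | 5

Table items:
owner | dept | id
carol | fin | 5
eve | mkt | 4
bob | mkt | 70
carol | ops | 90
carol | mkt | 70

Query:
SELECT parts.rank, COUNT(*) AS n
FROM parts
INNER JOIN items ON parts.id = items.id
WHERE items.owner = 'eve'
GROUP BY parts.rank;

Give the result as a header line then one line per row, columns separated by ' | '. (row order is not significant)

== RESULT ==
parts.rank | n
5 | 1

Derivation:
After JOIN items (5 rows):
parts.yr | parts.rank | parts.id | items.owner | items.dept | items.id
60 | 5 | 4 | eve | mkt | 4
90 | 4 | 70 | bob | mkt | 70
90 | 4 | 70 | carol | mkt | 70
10 | 5 | 90 | carol | ops | 90
4 | 10 | 5 | carol | fin | 5
After WHERE (1 rows):
parts.yr | parts.rank | parts.id | items.owner | items.dept | items.id
60 | 5 | 4 | eve | mkt | 4
After GROUP BY (1 rows):
parts.rank | n
5 | 1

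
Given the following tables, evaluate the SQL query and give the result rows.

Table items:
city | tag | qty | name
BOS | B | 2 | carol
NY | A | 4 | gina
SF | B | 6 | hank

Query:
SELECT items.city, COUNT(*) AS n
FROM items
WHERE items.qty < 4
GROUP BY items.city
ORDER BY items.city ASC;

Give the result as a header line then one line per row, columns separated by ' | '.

After WHERE (1 rows):
items.city | items.tag | items.qty | items.name
BOS | B | 2 | carol
After GROUP BY (1 rows):
items.city | n
BOS | 1
After ORDER BY (1 rows):
items.city | n
BOS | 1

== RESULT ==
items.city | n
BOS | 1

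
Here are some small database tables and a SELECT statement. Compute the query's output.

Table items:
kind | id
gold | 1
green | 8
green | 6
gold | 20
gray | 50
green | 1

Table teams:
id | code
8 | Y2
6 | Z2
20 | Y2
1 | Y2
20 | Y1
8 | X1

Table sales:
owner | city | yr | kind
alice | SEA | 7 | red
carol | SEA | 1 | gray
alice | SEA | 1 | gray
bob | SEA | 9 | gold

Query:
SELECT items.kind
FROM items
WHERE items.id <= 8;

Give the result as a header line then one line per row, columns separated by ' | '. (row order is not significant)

After WHERE (4 rows):
items.kind | items.id
gold | 1
green | 8
green | 6
green | 1
After SELECT (4 rows):
items.kind
gold
green
green
green

== RESULT ==
items.kind
gold
green
green
green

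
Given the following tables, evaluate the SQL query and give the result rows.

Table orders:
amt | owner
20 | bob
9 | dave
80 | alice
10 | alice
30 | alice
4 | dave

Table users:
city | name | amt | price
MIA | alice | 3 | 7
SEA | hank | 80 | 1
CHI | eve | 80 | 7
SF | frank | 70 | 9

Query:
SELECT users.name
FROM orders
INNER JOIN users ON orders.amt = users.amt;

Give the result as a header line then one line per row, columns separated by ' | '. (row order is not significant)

After JOIN users (2 rows):
orders.amt | orders.owner | users.city | users.name | users.amt | users.price
80 | alice | SEA | hank | 80 | 1
80 | alice | CHI | eve | 80 | 7
After SELECT (2 rows):
users.name
hank
eve

== RESULT ==
users.name
hank
eve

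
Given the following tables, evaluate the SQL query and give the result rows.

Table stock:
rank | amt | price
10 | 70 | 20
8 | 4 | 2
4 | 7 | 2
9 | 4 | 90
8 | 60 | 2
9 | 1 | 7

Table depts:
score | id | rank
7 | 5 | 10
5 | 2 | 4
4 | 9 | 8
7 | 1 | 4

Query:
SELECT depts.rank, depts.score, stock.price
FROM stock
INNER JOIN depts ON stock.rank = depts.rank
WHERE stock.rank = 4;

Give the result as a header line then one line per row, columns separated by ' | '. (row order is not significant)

== RESULT ==
depts.rank | depts.score | stock.price
4 | 5 | 2
4 | 7 | 2

Derivation:
After JOIN depts (5 rows):
stock.rank | stock.amt | stock.price | depts.score | depts.id | depts.rank
10 | 70 | 20 | 7 | 5 | 10
8 | 4 | 2 | 4 | 9 | 8
4 | 7 | 2 | 5 | 2 | 4
4 | 7 | 2 | 7 | 1 | 4
8 | 60 | 2 | 4 | 9 | 8
After WHERE (2 rows):
stock.rank | stock.amt | stock.price | depts.score | depts.id | depts.rank
4 | 7 | 2 | 5 | 2 | 4
4 | 7 | 2 | 7 | 1 | 4
After SELECT (2 rows):
depts.rank | depts.score | stock.price
4 | 5 | 2
4 | 7 | 2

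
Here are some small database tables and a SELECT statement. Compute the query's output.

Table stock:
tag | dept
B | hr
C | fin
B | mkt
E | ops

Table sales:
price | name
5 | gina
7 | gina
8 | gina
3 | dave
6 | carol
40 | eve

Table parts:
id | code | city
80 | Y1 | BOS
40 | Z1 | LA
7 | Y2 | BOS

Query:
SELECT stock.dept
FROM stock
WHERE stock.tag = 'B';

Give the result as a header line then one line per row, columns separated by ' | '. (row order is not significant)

After WHERE (2 rows):
stock.tag | stock.dept
B | hr
B | mkt
After SELECT (2 rows):
stock.dept
hr
mkt

== RESULT ==
stock.dept
hr
mkt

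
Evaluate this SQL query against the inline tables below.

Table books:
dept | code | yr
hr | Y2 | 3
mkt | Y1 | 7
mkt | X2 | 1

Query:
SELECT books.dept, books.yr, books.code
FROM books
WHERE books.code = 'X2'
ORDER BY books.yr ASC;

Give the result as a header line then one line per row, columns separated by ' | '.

After WHERE (1 rows):
books.dept | books.code | books.yr
mkt | X2 | 1
After SELECT (1 rows):
books.dept | books.yr | books.code
mkt | 1 | X2
After ORDER BY (1 rows):
books.dept | books.yr | books.code
mkt | 1 | X2

== RESULT ==
books.dept | books.yr | books.code
mkt | 1 | X2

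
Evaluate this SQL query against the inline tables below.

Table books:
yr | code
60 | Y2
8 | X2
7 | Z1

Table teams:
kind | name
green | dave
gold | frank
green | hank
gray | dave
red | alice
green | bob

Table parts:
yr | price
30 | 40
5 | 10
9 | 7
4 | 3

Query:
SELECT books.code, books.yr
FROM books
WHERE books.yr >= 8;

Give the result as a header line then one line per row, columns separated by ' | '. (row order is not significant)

== RESULT ==
books.code | books.yr
Y2 | 60
X2 | 8

Derivation:
After WHERE (2 rows):
books.yr | books.code
60 | Y2
8 | X2
After SELECT (2 rows):
books.code | books.yr
Y2 | 60
X2 | 8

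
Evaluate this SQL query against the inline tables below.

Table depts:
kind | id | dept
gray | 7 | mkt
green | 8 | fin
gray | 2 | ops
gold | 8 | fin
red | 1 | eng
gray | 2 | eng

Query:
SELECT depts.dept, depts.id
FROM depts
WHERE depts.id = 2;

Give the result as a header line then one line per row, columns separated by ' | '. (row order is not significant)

== RESULT ==
depts.dept | depts.id
ops | 2
eng | 2

Derivation:
After WHERE (2 rows):
depts.kind | depts.id | depts.dept
gray | 2 | ops
gray | 2 | eng
After SELECT (2 rows):
depts.dept | depts.id
ops | 2
eng | 2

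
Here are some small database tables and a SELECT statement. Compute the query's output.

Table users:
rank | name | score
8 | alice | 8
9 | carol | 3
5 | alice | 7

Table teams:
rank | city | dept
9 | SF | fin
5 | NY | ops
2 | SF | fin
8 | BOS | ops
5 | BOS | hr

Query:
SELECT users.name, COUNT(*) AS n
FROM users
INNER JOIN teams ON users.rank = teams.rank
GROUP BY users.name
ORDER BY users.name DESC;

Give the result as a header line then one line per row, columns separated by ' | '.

== RESULT ==
users.name | n
carol | 1
alice | 3

Derivation:
After JOIN teams (4 rows):
users.rank | users.name | users.score | teams.rank | teams.city | teams.dept
8 | alice | 8 | 8 | BOS | ops
9 | carol | 3 | 9 | SF | fin
5 | alice | 7 | 5 | NY | ops
5 | alice | 7 | 5 | BOS | hr
After GROUP BY (2 rows):
users.name | n
alice | 3
carol | 1
After ORDER BY (2 rows):
users.name | n
carol | 1
alice | 3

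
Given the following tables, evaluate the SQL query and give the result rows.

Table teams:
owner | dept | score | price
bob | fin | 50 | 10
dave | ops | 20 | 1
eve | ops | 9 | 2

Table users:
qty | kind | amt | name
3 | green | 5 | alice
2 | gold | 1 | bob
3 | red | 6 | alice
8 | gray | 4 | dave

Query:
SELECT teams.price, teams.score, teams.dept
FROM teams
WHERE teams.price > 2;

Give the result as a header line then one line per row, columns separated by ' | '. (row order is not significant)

== RESULT ==
teams.price | teams.score | teams.dept
10 | 50 | fin

Derivation:
After WHERE (1 rows):
teams.owner | teams.dept | teams.score | teams.price
bob | fin | 50 | 10
After SELECT (1 rows):
teams.price | teams.score | teams.dept
10 | 50 | fin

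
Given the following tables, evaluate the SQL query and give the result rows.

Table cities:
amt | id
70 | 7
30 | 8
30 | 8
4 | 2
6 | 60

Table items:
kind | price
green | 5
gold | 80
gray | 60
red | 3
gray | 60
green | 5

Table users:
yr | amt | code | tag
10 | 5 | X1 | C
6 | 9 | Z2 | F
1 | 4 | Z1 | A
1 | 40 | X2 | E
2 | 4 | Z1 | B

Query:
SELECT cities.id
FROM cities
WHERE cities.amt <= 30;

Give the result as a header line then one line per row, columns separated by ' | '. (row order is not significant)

After WHERE (4 rows):
cities.amt | cities.id
30 | 8
30 | 8
4 | 2
6 | 60
After SELECT (4 rows):
cities.id
8
8
2
60

== RESULT ==
cities.id
8
8
2
60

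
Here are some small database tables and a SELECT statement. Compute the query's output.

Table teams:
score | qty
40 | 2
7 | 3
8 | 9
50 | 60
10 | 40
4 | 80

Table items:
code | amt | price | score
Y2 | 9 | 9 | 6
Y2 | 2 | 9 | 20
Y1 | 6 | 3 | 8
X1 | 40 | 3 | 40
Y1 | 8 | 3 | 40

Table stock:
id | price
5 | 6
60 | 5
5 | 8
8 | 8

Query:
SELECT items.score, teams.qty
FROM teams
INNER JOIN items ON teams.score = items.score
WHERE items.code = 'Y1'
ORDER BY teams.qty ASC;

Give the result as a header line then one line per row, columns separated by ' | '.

After JOIN items (3 rows):
teams.score | teams.qty | items.code | items.amt | items.price | items.score
40 | 2 | X1 | 40 | 3 | 40
40 | 2 | Y1 | 8 | 3 | 40
8 | 9 | Y1 | 6 | 3 | 8
After WHERE (2 rows):
teams.score | teams.qty | items.code | items.amt | items.price | items.score
40 | 2 | Y1 | 8 | 3 | 40
8 | 9 | Y1 | 6 | 3 | 8
After SELECT (2 rows):
items.score | teams.qty
40 | 2
8 | 9
After ORDER BY (2 rows):
items.score | teams.qty
40 | 2
8 | 9

== RESULT ==
items.score | teams.qty
40 | 2
8 | 9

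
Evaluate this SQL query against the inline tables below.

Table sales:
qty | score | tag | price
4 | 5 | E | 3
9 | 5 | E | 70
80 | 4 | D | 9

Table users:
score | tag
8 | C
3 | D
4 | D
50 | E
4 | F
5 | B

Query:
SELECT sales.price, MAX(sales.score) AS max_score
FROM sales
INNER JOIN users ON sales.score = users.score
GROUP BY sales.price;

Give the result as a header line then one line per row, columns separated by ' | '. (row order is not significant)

After JOIN users (4 rows):
sales.qty | sales.score | sales.tag | sales.price | users.score | users.tag
4 | 5 | E | 3 | 5 | B
9 | 5 | E | 70 | 5 | B
80 | 4 | D | 9 | 4 | D
80 | 4 | D | 9 | 4 | F
After GROUP BY (3 rows):
sales.price | max_score
3 | 5
70 | 5
9 | 4

== RESULT ==
sales.price | max_score
3 | 5
70 | 5
9 | 4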